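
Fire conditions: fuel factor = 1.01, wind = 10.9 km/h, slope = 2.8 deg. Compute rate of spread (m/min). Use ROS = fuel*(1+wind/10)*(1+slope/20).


Formula: ROS = fuel * (1 + wind/10) * (1 + slope/20)
Wind factor = 1 + 10.9/10 = 2.09
Slope factor = 1 + 2.8/20 = 1.14
ROS = 1.01 * 2.09 * 1.14 = 2.41 m/min

2.41


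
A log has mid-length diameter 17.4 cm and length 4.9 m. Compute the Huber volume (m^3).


Huber: V = Am * L,  Am = pi*(Dm/200)^2
Am = pi*(17.4/200)^2 = 0.023779 m^2
V = 0.023779*4.9 = 0.1165 m^3

0.1165


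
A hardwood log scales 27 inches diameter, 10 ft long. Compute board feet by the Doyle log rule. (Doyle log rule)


Doyle: BF = (D - 4)^2 * L / 16
Adjusted diameter = 27 - 4 = 23 in
(D-4)^2 = 23^2 = 529
BF = 529 * 10 / 16 = 331 BF

331


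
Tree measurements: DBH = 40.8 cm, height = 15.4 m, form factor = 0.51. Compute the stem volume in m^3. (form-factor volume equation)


Formula: V = pi * (DBH/200)^2 * H * ff
Radius = DBH/200 = 40.8/200 = 0.204 m
Radius^2 = 0.204^2 = 0.041616 m^2
V = pi * 0.041616 * 15.4 * 0.51
V = 1.027 m^3

1.027


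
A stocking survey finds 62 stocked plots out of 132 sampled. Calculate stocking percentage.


Formula: Stocking % = stocked plots / total plots * 100
Stocking = 62 / 132 * 100
Stocking = 0.4697 * 100 = 47.0%

47.0


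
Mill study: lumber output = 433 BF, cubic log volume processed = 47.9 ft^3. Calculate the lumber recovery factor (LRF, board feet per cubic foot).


Formula: LRF = Lumber Output (BF) / Log Input (ft^3)
LRF = 433 BF / 47.9 ft^3
LRF = 9.04 BF/ft^3

9.04


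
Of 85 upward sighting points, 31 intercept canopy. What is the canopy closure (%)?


Formula: Canopy closure = covered points / total points * 100
Closure = 31 / 85 * 100
Closure = 0.3647 * 100 = 36.5%

36.5


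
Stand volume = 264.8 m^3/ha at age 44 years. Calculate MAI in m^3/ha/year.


Formula: MAI = Total Volume / Stand Age
MAI = 264.8 m^3/ha / 44 years
MAI = 6.02 m^3/ha/year

6.02


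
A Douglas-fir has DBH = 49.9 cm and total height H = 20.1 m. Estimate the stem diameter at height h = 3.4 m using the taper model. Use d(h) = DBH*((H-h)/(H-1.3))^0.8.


Taper: d(h) = DBH * ((H - h) / (H - 1.3))^0.8
Numerator = H - h = 20.1 - 3.4 = 16.7 m
Denominator = H - 1.3 = 20.1 - 1.3 = 18.8 m
Ratio = 16.7 / 18.8 = 0.8883
d = 49.9 * 0.8883^0.8 = 45.4 cm

45.4


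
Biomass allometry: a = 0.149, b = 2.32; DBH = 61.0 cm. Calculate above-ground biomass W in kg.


Formula: W = a * DBH^b  (allometric power law)
DBH^b = 61.0^2.32 = 13866.4477
W = 0.149 * 13866.4477 = 2066.1 kg

2066.1


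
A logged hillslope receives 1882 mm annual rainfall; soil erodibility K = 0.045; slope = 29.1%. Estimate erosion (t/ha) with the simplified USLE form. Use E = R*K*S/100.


Formula: E = R * K * S / 100  (simplified USLE)
R * K = 1882 * 0.045 = 84.69
E = 84.69 * 29.1 / 100 = 24.64 t/ha

24.64


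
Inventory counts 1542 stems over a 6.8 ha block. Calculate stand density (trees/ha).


Formula: Stand Density = N_trees / Area_ha
Density = 1542 trees / 6.8 ha
Density = 227 trees/ha

227


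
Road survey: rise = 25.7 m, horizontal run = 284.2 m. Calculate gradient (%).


Formula: Gradient = rise / run * 100
Gradient = 25.7 / 284.2 * 100 = 9.0%

9.0


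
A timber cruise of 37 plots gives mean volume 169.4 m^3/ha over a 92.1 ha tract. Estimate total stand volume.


Formula: Total Volume = Mean Volume per ha * Total Area
Total Volume = 169.4 m^3/ha * 92.1 ha
Total Volume = 15602 m^3

15602


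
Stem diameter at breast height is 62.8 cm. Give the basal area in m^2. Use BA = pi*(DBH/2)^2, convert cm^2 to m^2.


Formula: BA = pi * (DBH/2)^2 / 10000  (cm^2 to m^2)
Radius = DBH/2 = 62.8/2 = 31.4 cm
BA = pi * 31.4^2 / 10000
   = 3097.4847 cm^2 / 10000
   = 0.3097 m^2

0.3097


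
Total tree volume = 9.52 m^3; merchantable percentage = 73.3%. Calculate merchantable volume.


Formula: MV = V_total * (merchantable_pct / 100)
Merchantable fraction = 73.3% / 100 = 0.733
MV = 9.52 m^3 * 0.733 = 6.978 m^3

6.978


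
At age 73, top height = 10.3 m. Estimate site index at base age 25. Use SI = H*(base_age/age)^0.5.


Formula: SI = H_dom * (base_age / age)^0.5
Age ratio = 25 / 73 = 0.34247
sqrt(age_ratio) = 0.58521
SI = 10.3 * 0.58521 = 6.0 m

6.0


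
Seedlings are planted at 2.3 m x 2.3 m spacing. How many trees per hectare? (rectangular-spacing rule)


Formula: TPH = 10000 m^2/ha / (spacing_x * spacing_y)
Area per tree = 2.3 m * 2.3 m = 5.29 m^2
TPH = 10000 / 5.29 = 1890 trees/ha

1890


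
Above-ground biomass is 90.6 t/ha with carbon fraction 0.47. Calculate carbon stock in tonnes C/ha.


Formula: Carbon Stock = Biomass * Carbon Fraction
C = 90.6 t/ha * 0.47
C = 42.6 t C/ha

42.6


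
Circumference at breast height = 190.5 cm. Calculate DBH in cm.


Formula: DBH = C / pi
DBH = 190.5 / pi
pi = 3.14159...
DBH = 60.6 cm

60.6


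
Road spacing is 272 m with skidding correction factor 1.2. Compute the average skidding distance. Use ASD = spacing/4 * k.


Formula: ASD = (spacing / 4) * correction
Uncorrected distance = spacing / 4 = 272 / 4 = 68 m
ASD = 68 * 1.2 = 82 m

82


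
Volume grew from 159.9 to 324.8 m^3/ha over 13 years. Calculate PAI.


Formula: PAI = (V_T2 - V_T1) / (T2 - T1)
Volume increment = 324.8 - 159.9 = 164.9 m^3/ha
PAI = 164.9 / 13 = 12.68 m^3/ha/year

12.68


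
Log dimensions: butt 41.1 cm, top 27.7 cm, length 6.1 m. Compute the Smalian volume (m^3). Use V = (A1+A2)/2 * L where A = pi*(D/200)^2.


Smalian: V = (A1 + A2)/2 * L,  A = pi*(D/200)^2
A1 = pi*(41.1/200)^2 = 0.13267 m^2
A2 = pi*(27.7/200)^2 = 0.060263 m^2
V = (0.13267+0.060263)/2*6.1 = 0.5884 m^3

0.5884


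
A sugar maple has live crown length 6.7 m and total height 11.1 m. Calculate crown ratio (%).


Formula: Crown Ratio = (Crown Length / Total Height) * 100
CR = (6.7 m / 11.1 m) * 100
CR = 0.6036 * 100 = 60.4%

60.4


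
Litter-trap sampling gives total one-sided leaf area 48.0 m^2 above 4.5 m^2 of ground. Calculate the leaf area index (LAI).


Formula: LAI = total leaf area / ground area  (dimensionless)
LAI = 48.0 m^2 / 4.5 m^2
LAI = 10.67

10.67


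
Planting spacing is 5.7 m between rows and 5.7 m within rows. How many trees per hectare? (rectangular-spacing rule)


Formula: TPH = 10000 m^2/ha / (spacing_x * spacing_y)
Area per tree = 5.7 m * 5.7 m = 32.49 m^2
TPH = 10000 / 32.49 = 308 trees/ha

308


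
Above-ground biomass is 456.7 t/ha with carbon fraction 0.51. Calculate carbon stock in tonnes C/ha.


Formula: Carbon Stock = Biomass * Carbon Fraction
C = 456.7 t/ha * 0.51
C = 232.9 t C/ha

232.9


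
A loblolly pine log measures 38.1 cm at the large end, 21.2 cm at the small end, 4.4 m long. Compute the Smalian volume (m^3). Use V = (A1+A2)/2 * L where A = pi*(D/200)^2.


Smalian: V = (A1 + A2)/2 * L,  A = pi*(D/200)^2
A1 = pi*(38.1/200)^2 = 0.114009 m^2
A2 = pi*(21.2/200)^2 = 0.035299 m^2
V = (0.114009+0.035299)/2*4.4 = 0.3285 m^3

0.3285


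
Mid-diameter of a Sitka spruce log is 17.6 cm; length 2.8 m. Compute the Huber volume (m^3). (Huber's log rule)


Huber: V = Am * L,  Am = pi*(Dm/200)^2
Am = pi*(17.6/200)^2 = 0.024328 m^2
V = 0.024328*2.8 = 0.0681 m^3

0.0681


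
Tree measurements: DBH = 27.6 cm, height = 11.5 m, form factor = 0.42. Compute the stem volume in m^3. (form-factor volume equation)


Formula: V = pi * (DBH/200)^2 * H * ff
Radius = DBH/200 = 27.6/200 = 0.138 m
Radius^2 = 0.138^2 = 0.019044 m^2
V = pi * 0.019044 * 11.5 * 0.42
V = 0.289 m^3

0.289


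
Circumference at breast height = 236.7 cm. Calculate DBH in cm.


Formula: DBH = C / pi
DBH = 236.7 / pi
pi = 3.14159...
DBH = 75.3 cm

75.3


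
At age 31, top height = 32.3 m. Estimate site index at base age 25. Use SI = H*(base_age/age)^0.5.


Formula: SI = H_dom * (base_age / age)^0.5
Age ratio = 25 / 31 = 0.80645
sqrt(age_ratio) = 0.89803
SI = 32.3 * 0.89803 = 29.0 m

29.0


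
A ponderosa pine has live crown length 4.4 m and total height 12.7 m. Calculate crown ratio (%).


Formula: Crown Ratio = (Crown Length / Total Height) * 100
CR = (4.4 m / 12.7 m) * 100
CR = 0.3465 * 100 = 34.6%

34.6


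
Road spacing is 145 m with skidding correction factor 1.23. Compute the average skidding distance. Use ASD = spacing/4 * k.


Formula: ASD = (spacing / 4) * correction
Uncorrected distance = spacing / 4 = 145 / 4 = 36.25 m
ASD = 36.25 * 1.23 = 45 m

45


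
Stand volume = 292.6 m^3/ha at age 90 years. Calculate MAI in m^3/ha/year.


Formula: MAI = Total Volume / Stand Age
MAI = 292.6 m^3/ha / 90 years
MAI = 3.25 m^3/ha/year

3.25


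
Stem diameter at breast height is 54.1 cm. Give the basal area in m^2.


Formula: BA = pi * (DBH/2)^2 / 10000  (cm^2 to m^2)
Radius = DBH/2 = 54.1/2 = 27.05 cm
BA = pi * 27.05^2 / 10000
   = 2298.7112 cm^2 / 10000
   = 0.2299 m^2

0.2299


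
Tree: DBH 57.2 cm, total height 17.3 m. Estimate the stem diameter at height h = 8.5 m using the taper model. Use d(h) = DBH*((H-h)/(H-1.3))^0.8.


Taper: d(h) = DBH * ((H - h) / (H - 1.3))^0.8
Numerator = H - h = 17.3 - 8.5 = 8.8 m
Denominator = H - 1.3 = 17.3 - 1.3 = 16.0 m
Ratio = 8.8 / 16.0 = 0.55
d = 57.2 * 0.55^0.8 = 35.5 cm

35.5


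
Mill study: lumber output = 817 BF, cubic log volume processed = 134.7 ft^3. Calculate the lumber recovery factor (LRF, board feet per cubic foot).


Formula: LRF = Lumber Output (BF) / Log Input (ft^3)
LRF = 817 BF / 134.7 ft^3
LRF = 6.07 BF/ft^3

6.07


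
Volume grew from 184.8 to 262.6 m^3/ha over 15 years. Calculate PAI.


Formula: PAI = (V_T2 - V_T1) / (T2 - T1)
Volume increment = 262.6 - 184.8 = 77.8 m^3/ha
PAI = 77.8 / 15 = 5.19 m^3/ha/year

5.19


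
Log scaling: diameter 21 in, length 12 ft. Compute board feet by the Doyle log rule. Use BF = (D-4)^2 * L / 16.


Doyle: BF = (D - 4)^2 * L / 16
Adjusted diameter = 21 - 4 = 17 in
(D-4)^2 = 17^2 = 289
BF = 289 * 12 / 16 = 217 BF

217


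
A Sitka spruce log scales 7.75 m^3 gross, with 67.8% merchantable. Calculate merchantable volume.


Formula: MV = V_total * (merchantable_pct / 100)
Merchantable fraction = 67.8% / 100 = 0.678
MV = 7.75 m^3 * 0.678 = 5.255 m^3

5.255


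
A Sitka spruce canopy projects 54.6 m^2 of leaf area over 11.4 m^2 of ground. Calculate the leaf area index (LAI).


Formula: LAI = total leaf area / ground area  (dimensionless)
LAI = 54.6 m^2 / 11.4 m^2
LAI = 4.79

4.79


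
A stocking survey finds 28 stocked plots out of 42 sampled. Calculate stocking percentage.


Formula: Stocking % = stocked plots / total plots * 100
Stocking = 28 / 42 * 100
Stocking = 0.6667 * 100 = 66.7%

66.7


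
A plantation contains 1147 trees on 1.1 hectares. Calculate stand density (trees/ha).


Formula: Stand Density = N_trees / Area_ha
Density = 1147 trees / 1.1 ha
Density = 1043 trees/ha

1043


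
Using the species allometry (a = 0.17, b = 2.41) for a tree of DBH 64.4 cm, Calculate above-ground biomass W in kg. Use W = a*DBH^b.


Formula: W = a * DBH^b  (allometric power law)
DBH^b = 64.4^2.41 = 22877.8359
W = 0.17 * 22877.8359 = 3889.2 kg

3889.2


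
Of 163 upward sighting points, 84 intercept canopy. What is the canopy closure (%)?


Formula: Canopy closure = covered points / total points * 100
Closure = 84 / 163 * 100
Closure = 0.5153 * 100 = 51.5%

51.5


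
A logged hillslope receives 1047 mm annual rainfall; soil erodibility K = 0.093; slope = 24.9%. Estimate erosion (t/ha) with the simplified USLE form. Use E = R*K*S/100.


Formula: E = R * K * S / 100  (simplified USLE)
R * K = 1047 * 0.093 = 97.371
E = 97.371 * 24.9 / 100 = 24.25 t/ha

24.25


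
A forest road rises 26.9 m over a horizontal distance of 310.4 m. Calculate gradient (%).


Formula: Gradient = rise / run * 100
Gradient = 26.9 / 310.4 * 100 = 8.7%

8.7


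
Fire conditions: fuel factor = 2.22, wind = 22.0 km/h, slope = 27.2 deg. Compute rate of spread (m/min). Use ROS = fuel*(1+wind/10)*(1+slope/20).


Formula: ROS = fuel * (1 + wind/10) * (1 + slope/20)
Wind factor = 1 + 22.0/10 = 3.2
Slope factor = 1 + 27.2/20 = 2.36
ROS = 2.22 * 3.2 * 2.36 = 16.77 m/min

16.77


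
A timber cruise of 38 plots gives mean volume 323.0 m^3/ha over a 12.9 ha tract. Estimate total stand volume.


Formula: Total Volume = Mean Volume per ha * Total Area
Total Volume = 323.0 m^3/ha * 12.9 ha
Total Volume = 4167 m^3

4167


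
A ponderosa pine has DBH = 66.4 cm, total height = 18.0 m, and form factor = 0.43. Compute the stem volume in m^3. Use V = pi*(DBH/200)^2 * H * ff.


Formula: V = pi * (DBH/200)^2 * H * ff
Radius = DBH/200 = 66.4/200 = 0.332 m
Radius^2 = 0.332^2 = 0.110224 m^2
V = pi * 0.110224 * 18.0 * 0.43
V = 2.68 m^3

2.68


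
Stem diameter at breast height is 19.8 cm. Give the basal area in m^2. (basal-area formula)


Formula: BA = pi * (DBH/2)^2 / 10000  (cm^2 to m^2)
Radius = DBH/2 = 19.8/2 = 9.9 cm
BA = pi * 9.9^2 / 10000
   = 307.9075 cm^2 / 10000
   = 0.0308 m^2

0.0308


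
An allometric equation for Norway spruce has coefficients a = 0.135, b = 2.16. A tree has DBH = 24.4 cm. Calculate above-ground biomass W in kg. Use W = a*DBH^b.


Formula: W = a * DBH^b  (allometric power law)
DBH^b = 24.4^2.16 = 992.572
W = 0.135 * 992.572 = 134.0 kg

134.0


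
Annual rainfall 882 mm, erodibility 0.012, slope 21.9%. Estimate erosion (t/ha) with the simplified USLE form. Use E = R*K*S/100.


Formula: E = R * K * S / 100  (simplified USLE)
R * K = 882 * 0.012 = 10.584
E = 10.584 * 21.9 / 100 = 2.32 t/ha

2.32


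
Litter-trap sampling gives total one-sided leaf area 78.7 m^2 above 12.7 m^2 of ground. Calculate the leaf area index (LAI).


Formula: LAI = total leaf area / ground area  (dimensionless)
LAI = 78.7 m^2 / 12.7 m^2
LAI = 6.2

6.2


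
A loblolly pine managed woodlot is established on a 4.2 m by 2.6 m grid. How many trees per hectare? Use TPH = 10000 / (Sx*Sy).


Formula: TPH = 10000 m^2/ha / (spacing_x * spacing_y)
Area per tree = 4.2 m * 2.6 m = 10.92 m^2
TPH = 10000 / 10.92 = 916 trees/ha

916


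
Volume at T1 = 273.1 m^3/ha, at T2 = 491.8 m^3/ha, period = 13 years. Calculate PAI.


Formula: PAI = (V_T2 - V_T1) / (T2 - T1)
Volume increment = 491.8 - 273.1 = 218.7 m^3/ha
PAI = 218.7 / 13 = 16.82 m^3/ha/year

16.82


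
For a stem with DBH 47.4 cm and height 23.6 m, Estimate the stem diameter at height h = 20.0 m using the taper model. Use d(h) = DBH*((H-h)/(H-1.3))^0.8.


Taper: d(h) = DBH * ((H - h) / (H - 1.3))^0.8
Numerator = H - h = 23.6 - 20.0 = 3.6 m
Denominator = H - 1.3 = 23.6 - 1.3 = 22.3 m
Ratio = 3.6 / 22.3 = 0.16143
d = 47.4 * 0.16143^0.8 = 11.0 cm

11.0


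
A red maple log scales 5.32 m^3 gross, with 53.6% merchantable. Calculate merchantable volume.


Formula: MV = V_total * (merchantable_pct / 100)
Merchantable fraction = 53.6% / 100 = 0.536
MV = 5.32 m^3 * 0.536 = 2.852 m^3

2.852


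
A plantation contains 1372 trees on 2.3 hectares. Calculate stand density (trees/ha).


Formula: Stand Density = N_trees / Area_ha
Density = 1372 trees / 2.3 ha
Density = 597 trees/ha

597


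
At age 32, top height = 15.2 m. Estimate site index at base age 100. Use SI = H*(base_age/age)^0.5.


Formula: SI = H_dom * (base_age / age)^0.5
Age ratio = 100 / 32 = 3.125
sqrt(age_ratio) = 1.76777
SI = 15.2 * 1.76777 = 26.9 m

26.9


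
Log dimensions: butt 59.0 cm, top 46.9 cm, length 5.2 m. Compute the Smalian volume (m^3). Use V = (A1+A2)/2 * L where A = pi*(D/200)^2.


Smalian: V = (A1 + A2)/2 * L,  A = pi*(D/200)^2
A1 = pi*(59.0/200)^2 = 0.273397 m^2
A2 = pi*(46.9/200)^2 = 0.172757 m^2
V = (0.273397+0.172757)/2*5.2 = 1.16 m^3

1.16


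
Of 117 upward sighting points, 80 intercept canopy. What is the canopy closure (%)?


Formula: Canopy closure = covered points / total points * 100
Closure = 80 / 117 * 100
Closure = 0.6838 * 100 = 68.4%

68.4


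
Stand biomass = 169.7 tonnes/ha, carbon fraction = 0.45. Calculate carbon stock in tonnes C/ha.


Formula: Carbon Stock = Biomass * Carbon Fraction
C = 169.7 t/ha * 0.45
C = 76.4 t C/ha

76.4


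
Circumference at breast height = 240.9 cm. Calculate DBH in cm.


Formula: DBH = C / pi
DBH = 240.9 / pi
pi = 3.14159...
DBH = 76.7 cm

76.7


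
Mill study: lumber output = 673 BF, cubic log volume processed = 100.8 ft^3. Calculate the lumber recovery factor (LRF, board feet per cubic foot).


Formula: LRF = Lumber Output (BF) / Log Input (ft^3)
LRF = 673 BF / 100.8 ft^3
LRF = 6.68 BF/ft^3

6.68


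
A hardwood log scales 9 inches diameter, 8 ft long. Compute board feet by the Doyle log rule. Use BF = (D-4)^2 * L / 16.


Doyle: BF = (D - 4)^2 * L / 16
Adjusted diameter = 9 - 4 = 5 in
(D-4)^2 = 5^2 = 25
BF = 25 * 8 / 16 = 13 BF

13


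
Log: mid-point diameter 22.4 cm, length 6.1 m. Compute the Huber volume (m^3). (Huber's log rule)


Huber: V = Am * L,  Am = pi*(Dm/200)^2
Am = pi*(22.4/200)^2 = 0.039408 m^2
V = 0.039408*6.1 = 0.2404 m^3

0.2404


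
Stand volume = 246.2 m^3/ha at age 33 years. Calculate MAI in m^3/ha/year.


Formula: MAI = Total Volume / Stand Age
MAI = 246.2 m^3/ha / 33 years
MAI = 7.46 m^3/ha/year

7.46


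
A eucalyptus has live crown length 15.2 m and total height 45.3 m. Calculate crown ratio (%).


Formula: Crown Ratio = (Crown Length / Total Height) * 100
CR = (15.2 m / 45.3 m) * 100
CR = 0.3355 * 100 = 33.6%

33.6


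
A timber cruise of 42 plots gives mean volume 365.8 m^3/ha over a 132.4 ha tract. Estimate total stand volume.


Formula: Total Volume = Mean Volume per ha * Total Area
Total Volume = 365.8 m^3/ha * 132.4 ha
Total Volume = 48432 m^3

48432


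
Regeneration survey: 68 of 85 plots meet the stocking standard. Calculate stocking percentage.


Formula: Stocking % = stocked plots / total plots * 100
Stocking = 68 / 85 * 100
Stocking = 0.8 * 100 = 80.0%

80.0


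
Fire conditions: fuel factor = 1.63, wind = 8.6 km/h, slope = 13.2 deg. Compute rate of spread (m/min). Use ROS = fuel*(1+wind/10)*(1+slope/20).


Formula: ROS = fuel * (1 + wind/10) * (1 + slope/20)
Wind factor = 1 + 8.6/10 = 1.86
Slope factor = 1 + 13.2/20 = 1.66
ROS = 1.63 * 1.86 * 1.66 = 5.03 m/min

5.03


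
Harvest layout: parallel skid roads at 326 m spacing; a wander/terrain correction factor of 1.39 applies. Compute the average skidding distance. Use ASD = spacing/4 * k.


Formula: ASD = (spacing / 4) * correction
Uncorrected distance = spacing / 4 = 326 / 4 = 81.5 m
ASD = 81.5 * 1.39 = 113 m

113


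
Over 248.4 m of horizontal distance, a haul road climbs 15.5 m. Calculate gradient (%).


Formula: Gradient = rise / run * 100
Gradient = 15.5 / 248.4 * 100 = 6.2%

6.2


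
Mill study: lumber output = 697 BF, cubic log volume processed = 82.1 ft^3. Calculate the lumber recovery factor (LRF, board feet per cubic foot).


Formula: LRF = Lumber Output (BF) / Log Input (ft^3)
LRF = 697 BF / 82.1 ft^3
LRF = 8.49 BF/ft^3

8.49


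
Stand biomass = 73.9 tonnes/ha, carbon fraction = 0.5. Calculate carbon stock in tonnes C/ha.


Formula: Carbon Stock = Biomass * Carbon Fraction
C = 73.9 t/ha * 0.5
C = 37.0 t C/ha

37.0


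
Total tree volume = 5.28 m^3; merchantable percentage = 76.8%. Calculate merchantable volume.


Formula: MV = V_total * (merchantable_pct / 100)
Merchantable fraction = 76.8% / 100 = 0.768
MV = 5.28 m^3 * 0.768 = 4.055 m^3

4.055


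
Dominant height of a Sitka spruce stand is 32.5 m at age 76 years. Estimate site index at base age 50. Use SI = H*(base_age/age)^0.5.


Formula: SI = H_dom * (base_age / age)^0.5
Age ratio = 50 / 76 = 0.65789
sqrt(age_ratio) = 0.81111
SI = 32.5 * 0.81111 = 26.4 m

26.4


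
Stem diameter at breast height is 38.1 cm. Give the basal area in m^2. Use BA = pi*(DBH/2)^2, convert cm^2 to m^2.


Formula: BA = pi * (DBH/2)^2 / 10000  (cm^2 to m^2)
Radius = DBH/2 = 38.1/2 = 19.05 cm
BA = pi * 19.05^2 / 10000
   = 1140.0918 cm^2 / 10000
   = 0.114 m^2

0.114


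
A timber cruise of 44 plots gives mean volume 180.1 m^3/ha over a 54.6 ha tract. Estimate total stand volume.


Formula: Total Volume = Mean Volume per ha * Total Area
Total Volume = 180.1 m^3/ha * 54.6 ha
Total Volume = 9833 m^3

9833


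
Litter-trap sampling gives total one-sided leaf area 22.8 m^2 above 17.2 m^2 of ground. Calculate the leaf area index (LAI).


Formula: LAI = total leaf area / ground area  (dimensionless)
LAI = 22.8 m^2 / 17.2 m^2
LAI = 1.33

1.33


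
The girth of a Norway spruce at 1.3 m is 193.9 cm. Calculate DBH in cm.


Formula: DBH = C / pi
DBH = 193.9 / pi
pi = 3.14159...
DBH = 61.7 cm

61.7


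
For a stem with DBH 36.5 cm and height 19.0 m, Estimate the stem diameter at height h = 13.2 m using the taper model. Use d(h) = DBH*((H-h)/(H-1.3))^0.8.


Taper: d(h) = DBH * ((H - h) / (H - 1.3))^0.8
Numerator = H - h = 19.0 - 13.2 = 5.8 m
Denominator = H - 1.3 = 19.0 - 1.3 = 17.7 m
Ratio = 5.8 / 17.7 = 0.32768
d = 36.5 * 0.32768^0.8 = 15.0 cm

15.0


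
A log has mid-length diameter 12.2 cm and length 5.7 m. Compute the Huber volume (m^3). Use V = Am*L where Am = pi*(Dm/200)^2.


Huber: V = Am * L,  Am = pi*(Dm/200)^2
Am = pi*(12.2/200)^2 = 0.01169 m^2
V = 0.01169*5.7 = 0.0666 m^3

0.0666


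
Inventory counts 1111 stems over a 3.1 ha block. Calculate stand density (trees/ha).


Formula: Stand Density = N_trees / Area_ha
Density = 1111 trees / 3.1 ha
Density = 358 trees/ha

358


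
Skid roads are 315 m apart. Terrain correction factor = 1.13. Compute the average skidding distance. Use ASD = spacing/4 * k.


Formula: ASD = (spacing / 4) * correction
Uncorrected distance = spacing / 4 = 315 / 4 = 78.75 m
ASD = 78.75 * 1.13 = 89 m

89


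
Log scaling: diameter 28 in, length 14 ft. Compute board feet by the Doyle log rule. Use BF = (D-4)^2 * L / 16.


Doyle: BF = (D - 4)^2 * L / 16
Adjusted diameter = 28 - 4 = 24 in
(D-4)^2 = 24^2 = 576
BF = 576 * 14 / 16 = 504 BF

504


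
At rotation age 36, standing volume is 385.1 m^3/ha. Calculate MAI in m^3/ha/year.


Formula: MAI = Total Volume / Stand Age
MAI = 385.1 m^3/ha / 36 years
MAI = 10.7 m^3/ha/year

10.7


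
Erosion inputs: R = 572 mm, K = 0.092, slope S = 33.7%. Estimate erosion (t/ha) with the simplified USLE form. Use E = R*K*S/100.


Formula: E = R * K * S / 100  (simplified USLE)
R * K = 572 * 0.092 = 52.624
E = 52.624 * 33.7 / 100 = 17.73 t/ha

17.73


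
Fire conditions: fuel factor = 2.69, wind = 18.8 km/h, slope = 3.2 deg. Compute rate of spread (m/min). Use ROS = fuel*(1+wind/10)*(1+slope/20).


Formula: ROS = fuel * (1 + wind/10) * (1 + slope/20)
Wind factor = 1 + 18.8/10 = 2.88
Slope factor = 1 + 3.2/20 = 1.16
ROS = 2.69 * 2.88 * 1.16 = 8.99 m/min

8.99


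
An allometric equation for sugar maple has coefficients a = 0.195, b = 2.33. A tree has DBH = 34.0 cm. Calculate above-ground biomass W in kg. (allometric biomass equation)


Formula: W = a * DBH^b  (allometric power law)
DBH^b = 34.0^2.33 = 3701.2283
W = 0.195 * 3701.2283 = 721.7 kg

721.7


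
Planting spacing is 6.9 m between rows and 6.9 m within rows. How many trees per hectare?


Formula: TPH = 10000 m^2/ha / (spacing_x * spacing_y)
Area per tree = 6.9 m * 6.9 m = 47.61 m^2
TPH = 10000 / 47.61 = 210 trees/ha

210


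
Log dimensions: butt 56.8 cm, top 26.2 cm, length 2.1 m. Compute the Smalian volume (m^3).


Smalian: V = (A1 + A2)/2 * L,  A = pi*(D/200)^2
A1 = pi*(56.8/200)^2 = 0.253388 m^2
A2 = pi*(26.2/200)^2 = 0.053913 m^2
V = (0.253388+0.053913)/2*2.1 = 0.3227 m^3

0.3227


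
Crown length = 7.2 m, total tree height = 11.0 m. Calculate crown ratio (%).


Formula: Crown Ratio = (Crown Length / Total Height) * 100
CR = (7.2 m / 11.0 m) * 100
CR = 0.6545 * 100 = 65.5%

65.5


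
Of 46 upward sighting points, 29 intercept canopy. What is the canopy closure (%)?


Formula: Canopy closure = covered points / total points * 100
Closure = 29 / 46 * 100
Closure = 0.6304 * 100 = 63.0%

63.0


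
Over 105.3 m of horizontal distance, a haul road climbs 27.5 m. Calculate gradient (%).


Formula: Gradient = rise / run * 100
Gradient = 27.5 / 105.3 * 100 = 26.1%

26.1


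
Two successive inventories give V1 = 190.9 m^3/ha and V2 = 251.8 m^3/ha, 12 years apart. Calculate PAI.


Formula: PAI = (V_T2 - V_T1) / (T2 - T1)
Volume increment = 251.8 - 190.9 = 60.9 m^3/ha
PAI = 60.9 / 12 = 5.08 m^3/ha/year

5.08


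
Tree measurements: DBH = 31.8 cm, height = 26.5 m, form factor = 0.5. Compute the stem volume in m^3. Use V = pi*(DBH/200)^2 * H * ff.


Formula: V = pi * (DBH/200)^2 * H * ff
Radius = DBH/200 = 31.8/200 = 0.159 m
Radius^2 = 0.159^2 = 0.025281 m^2
V = pi * 0.025281 * 26.5 * 0.5
V = 1.052 m^3

1.052


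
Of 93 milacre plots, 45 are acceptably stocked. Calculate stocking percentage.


Formula: Stocking % = stocked plots / total plots * 100
Stocking = 45 / 93 * 100
Stocking = 0.4839 * 100 = 48.4%

48.4


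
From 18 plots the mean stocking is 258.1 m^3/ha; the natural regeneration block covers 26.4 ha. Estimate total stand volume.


Formula: Total Volume = Mean Volume per ha * Total Area
Total Volume = 258.1 m^3/ha * 26.4 ha
Total Volume = 6814 m^3

6814


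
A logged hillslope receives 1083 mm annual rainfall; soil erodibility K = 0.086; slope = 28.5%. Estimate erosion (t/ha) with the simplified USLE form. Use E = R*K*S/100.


Formula: E = R * K * S / 100  (simplified USLE)
R * K = 1083 * 0.086 = 93.138
E = 93.138 * 28.5 / 100 = 26.54 t/ha

26.54


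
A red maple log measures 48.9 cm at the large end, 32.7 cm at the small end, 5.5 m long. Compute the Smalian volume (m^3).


Smalian: V = (A1 + A2)/2 * L,  A = pi*(D/200)^2
A1 = pi*(48.9/200)^2 = 0.187805 m^2
A2 = pi*(32.7/200)^2 = 0.083982 m^2
V = (0.187805+0.083982)/2*5.5 = 0.7474 m^3

0.7474


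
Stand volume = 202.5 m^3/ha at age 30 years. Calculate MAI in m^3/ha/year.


Formula: MAI = Total Volume / Stand Age
MAI = 202.5 m^3/ha / 30 years
MAI = 6.75 m^3/ha/year

6.75


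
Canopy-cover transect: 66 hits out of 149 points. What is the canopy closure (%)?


Formula: Canopy closure = covered points / total points * 100
Closure = 66 / 149 * 100
Closure = 0.443 * 100 = 44.3%

44.3


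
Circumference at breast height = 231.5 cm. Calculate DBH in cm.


Formula: DBH = C / pi
DBH = 231.5 / pi
pi = 3.14159...
DBH = 73.7 cm

73.7


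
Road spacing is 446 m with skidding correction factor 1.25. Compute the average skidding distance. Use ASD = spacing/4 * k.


Formula: ASD = (spacing / 4) * correction
Uncorrected distance = spacing / 4 = 446 / 4 = 111.5 m
ASD = 111.5 * 1.25 = 139 m

139


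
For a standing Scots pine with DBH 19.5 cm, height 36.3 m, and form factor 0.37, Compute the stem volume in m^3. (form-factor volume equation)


Formula: V = pi * (DBH/200)^2 * H * ff
Radius = DBH/200 = 19.5/200 = 0.0975 m
Radius^2 = 0.0975^2 = 0.00950625 m^2
V = pi * 0.00950625 * 36.3 * 0.37
V = 0.401 m^3

0.401


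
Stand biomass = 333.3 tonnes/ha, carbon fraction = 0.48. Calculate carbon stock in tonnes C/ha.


Formula: Carbon Stock = Biomass * Carbon Fraction
C = 333.3 t/ha * 0.48
C = 160.0 t C/ha

160.0


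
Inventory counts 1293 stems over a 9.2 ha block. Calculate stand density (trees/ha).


Formula: Stand Density = N_trees / Area_ha
Density = 1293 trees / 9.2 ha
Density = 141 trees/ha

141


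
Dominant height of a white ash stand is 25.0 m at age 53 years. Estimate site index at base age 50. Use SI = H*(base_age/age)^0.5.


Formula: SI = H_dom * (base_age / age)^0.5
Age ratio = 50 / 53 = 0.9434
sqrt(age_ratio) = 0.97129
SI = 25.0 * 0.97129 = 24.3 m

24.3


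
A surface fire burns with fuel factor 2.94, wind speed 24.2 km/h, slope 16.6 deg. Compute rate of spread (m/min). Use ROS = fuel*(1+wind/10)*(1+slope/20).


Formula: ROS = fuel * (1 + wind/10) * (1 + slope/20)
Wind factor = 1 + 24.2/10 = 3.42
Slope factor = 1 + 16.6/20 = 1.83
ROS = 2.94 * 3.42 * 1.83 = 18.4 m/min

18.4


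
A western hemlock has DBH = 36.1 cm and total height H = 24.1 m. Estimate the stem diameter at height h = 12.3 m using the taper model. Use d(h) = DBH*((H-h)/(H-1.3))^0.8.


Taper: d(h) = DBH * ((H - h) / (H - 1.3))^0.8
Numerator = H - h = 24.1 - 12.3 = 11.8 m
Denominator = H - 1.3 = 24.1 - 1.3 = 22.8 m
Ratio = 11.8 / 22.8 = 0.51754
d = 36.1 * 0.51754^0.8 = 21.3 cm

21.3


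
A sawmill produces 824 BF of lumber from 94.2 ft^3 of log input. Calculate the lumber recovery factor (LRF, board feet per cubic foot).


Formula: LRF = Lumber Output (BF) / Log Input (ft^3)
LRF = 824 BF / 94.2 ft^3
LRF = 8.75 BF/ft^3

8.75


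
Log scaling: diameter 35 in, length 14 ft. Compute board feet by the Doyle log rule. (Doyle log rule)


Doyle: BF = (D - 4)^2 * L / 16
Adjusted diameter = 35 - 4 = 31 in
(D-4)^2 = 31^2 = 961
BF = 961 * 14 / 16 = 841 BF

841


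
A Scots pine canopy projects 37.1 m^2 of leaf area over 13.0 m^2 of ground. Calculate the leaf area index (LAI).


Formula: LAI = total leaf area / ground area  (dimensionless)
LAI = 37.1 m^2 / 13.0 m^2
LAI = 2.85

2.85


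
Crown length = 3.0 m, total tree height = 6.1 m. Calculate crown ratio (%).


Formula: Crown Ratio = (Crown Length / Total Height) * 100
CR = (3.0 m / 6.1 m) * 100
CR = 0.4918 * 100 = 49.2%

49.2


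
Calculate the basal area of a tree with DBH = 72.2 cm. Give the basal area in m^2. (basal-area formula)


Formula: BA = pi * (DBH/2)^2 / 10000  (cm^2 to m^2)
Radius = DBH/2 = 72.2/2 = 36.1 cm
BA = pi * 36.1^2 / 10000
   = 4094.155 cm^2 / 10000
   = 0.4094 m^2

0.4094


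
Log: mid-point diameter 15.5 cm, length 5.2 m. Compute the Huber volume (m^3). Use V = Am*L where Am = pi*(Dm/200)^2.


Huber: V = Am * L,  Am = pi*(Dm/200)^2
Am = pi*(15.5/200)^2 = 0.018869 m^2
V = 0.018869*5.2 = 0.0981 m^3

0.0981


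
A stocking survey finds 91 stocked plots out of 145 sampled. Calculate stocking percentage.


Formula: Stocking % = stocked plots / total plots * 100
Stocking = 91 / 145 * 100
Stocking = 0.6276 * 100 = 62.8%

62.8


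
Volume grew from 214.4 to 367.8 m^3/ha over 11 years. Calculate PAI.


Formula: PAI = (V_T2 - V_T1) / (T2 - T1)
Volume increment = 367.8 - 214.4 = 153.4 m^3/ha
PAI = 153.4 / 11 = 13.95 m^3/ha/year

13.95


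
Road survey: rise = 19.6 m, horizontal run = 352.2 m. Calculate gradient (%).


Formula: Gradient = rise / run * 100
Gradient = 19.6 / 352.2 * 100 = 5.6%

5.6


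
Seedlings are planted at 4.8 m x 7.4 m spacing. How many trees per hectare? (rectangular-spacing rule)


Formula: TPH = 10000 m^2/ha / (spacing_x * spacing_y)
Area per tree = 4.8 m * 7.4 m = 35.52 m^2
TPH = 10000 / 35.52 = 282 trees/ha

282


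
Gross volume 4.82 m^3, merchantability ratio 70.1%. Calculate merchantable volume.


Formula: MV = V_total * (merchantable_pct / 100)
Merchantable fraction = 70.1% / 100 = 0.701
MV = 4.82 m^3 * 0.701 = 3.379 m^3

3.379


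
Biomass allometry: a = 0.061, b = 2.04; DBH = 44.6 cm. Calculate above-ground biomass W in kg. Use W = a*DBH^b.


Formula: W = a * DBH^b  (allometric power law)
DBH^b = 44.6^2.04 = 2315.4911
W = 0.061 * 2315.4911 = 141.2 kg

141.2


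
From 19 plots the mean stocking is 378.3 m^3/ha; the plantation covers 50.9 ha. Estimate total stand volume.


Formula: Total Volume = Mean Volume per ha * Total Area
Total Volume = 378.3 m^3/ha * 50.9 ha
Total Volume = 19255 m^3

19255


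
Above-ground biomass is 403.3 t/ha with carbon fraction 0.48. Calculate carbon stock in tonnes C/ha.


Formula: Carbon Stock = Biomass * Carbon Fraction
C = 403.3 t/ha * 0.48
C = 193.6 t C/ha

193.6


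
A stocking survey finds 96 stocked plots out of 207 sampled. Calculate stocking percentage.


Formula: Stocking % = stocked plots / total plots * 100
Stocking = 96 / 207 * 100
Stocking = 0.4638 * 100 = 46.4%

46.4


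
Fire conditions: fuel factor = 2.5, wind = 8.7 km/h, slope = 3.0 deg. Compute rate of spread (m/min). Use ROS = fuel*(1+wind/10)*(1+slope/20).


Formula: ROS = fuel * (1 + wind/10) * (1 + slope/20)
Wind factor = 1 + 8.7/10 = 1.87
Slope factor = 1 + 3.0/20 = 1.15
ROS = 2.5 * 1.87 * 1.15 = 5.38 m/min

5.38


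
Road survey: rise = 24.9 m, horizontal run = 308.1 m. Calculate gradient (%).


Formula: Gradient = rise / run * 100
Gradient = 24.9 / 308.1 * 100 = 8.1%

8.1


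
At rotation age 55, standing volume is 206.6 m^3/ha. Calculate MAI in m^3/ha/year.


Formula: MAI = Total Volume / Stand Age
MAI = 206.6 m^3/ha / 55 years
MAI = 3.76 m^3/ha/year

3.76


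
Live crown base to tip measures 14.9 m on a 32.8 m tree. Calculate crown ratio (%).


Formula: Crown Ratio = (Crown Length / Total Height) * 100
CR = (14.9 m / 32.8 m) * 100
CR = 0.4543 * 100 = 45.4%

45.4


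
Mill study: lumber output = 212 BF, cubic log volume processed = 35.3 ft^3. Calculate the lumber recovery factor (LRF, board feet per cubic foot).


Formula: LRF = Lumber Output (BF) / Log Input (ft^3)
LRF = 212 BF / 35.3 ft^3
LRF = 6.01 BF/ft^3

6.01


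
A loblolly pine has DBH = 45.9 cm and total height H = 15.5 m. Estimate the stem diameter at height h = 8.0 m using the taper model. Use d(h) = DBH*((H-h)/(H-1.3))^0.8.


Taper: d(h) = DBH * ((H - h) / (H - 1.3))^0.8
Numerator = H - h = 15.5 - 8.0 = 7.5 m
Denominator = H - 1.3 = 15.5 - 1.3 = 14.2 m
Ratio = 7.5 / 14.2 = 0.52817
d = 45.9 * 0.52817^0.8 = 27.5 cm

27.5


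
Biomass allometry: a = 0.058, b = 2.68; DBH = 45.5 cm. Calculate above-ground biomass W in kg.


Formula: W = a * DBH^b  (allometric power law)
DBH^b = 45.5^2.68 = 27763.2653
W = 0.058 * 27763.2653 = 1610.3 kg

1610.3


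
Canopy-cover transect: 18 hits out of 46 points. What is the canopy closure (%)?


Formula: Canopy closure = covered points / total points * 100
Closure = 18 / 46 * 100
Closure = 0.3913 * 100 = 39.1%

39.1


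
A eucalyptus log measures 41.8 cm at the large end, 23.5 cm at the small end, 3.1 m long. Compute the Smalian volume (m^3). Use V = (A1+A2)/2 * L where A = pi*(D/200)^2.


Smalian: V = (A1 + A2)/2 * L,  A = pi*(D/200)^2
A1 = pi*(41.8/200)^2 = 0.137228 m^2
A2 = pi*(23.5/200)^2 = 0.043374 m^2
V = (0.137228+0.043374)/2*3.1 = 0.2799 m^3

0.2799


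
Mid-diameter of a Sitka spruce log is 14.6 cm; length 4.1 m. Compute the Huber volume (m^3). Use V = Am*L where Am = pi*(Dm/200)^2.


Huber: V = Am * L,  Am = pi*(Dm/200)^2
Am = pi*(14.6/200)^2 = 0.016742 m^2
V = 0.016742*4.1 = 0.0686 m^3

0.0686


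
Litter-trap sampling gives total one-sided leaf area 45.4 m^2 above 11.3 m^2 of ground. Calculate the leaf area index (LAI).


Formula: LAI = total leaf area / ground area  (dimensionless)
LAI = 45.4 m^2 / 11.3 m^2
LAI = 4.02

4.02


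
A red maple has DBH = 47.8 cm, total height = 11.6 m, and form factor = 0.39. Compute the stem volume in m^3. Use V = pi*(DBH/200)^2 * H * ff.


Formula: V = pi * (DBH/200)^2 * H * ff
Radius = DBH/200 = 47.8/200 = 0.239 m
Radius^2 = 0.239^2 = 0.057121 m^2
V = pi * 0.057121 * 11.6 * 0.39
V = 0.812 m^3

0.812


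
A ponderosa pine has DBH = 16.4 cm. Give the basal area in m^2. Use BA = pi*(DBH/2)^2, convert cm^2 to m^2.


Formula: BA = pi * (DBH/2)^2 / 10000  (cm^2 to m^2)
Radius = DBH/2 = 16.4/2 = 8.2 cm
BA = pi * 8.2^2 / 10000
   = 211.2407 cm^2 / 10000
   = 0.0211 m^2

0.0211


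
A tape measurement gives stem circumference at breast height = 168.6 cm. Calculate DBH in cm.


Formula: DBH = C / pi
DBH = 168.6 / pi
pi = 3.14159...
DBH = 53.7 cm

53.7


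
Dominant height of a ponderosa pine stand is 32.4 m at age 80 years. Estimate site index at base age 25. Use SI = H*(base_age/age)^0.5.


Formula: SI = H_dom * (base_age / age)^0.5
Age ratio = 25 / 80 = 0.3125
sqrt(age_ratio) = 0.55902
SI = 32.4 * 0.55902 = 18.1 m

18.1


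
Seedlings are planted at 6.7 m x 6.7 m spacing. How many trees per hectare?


Formula: TPH = 10000 m^2/ha / (spacing_x * spacing_y)
Area per tree = 6.7 m * 6.7 m = 44.89 m^2
TPH = 10000 / 44.89 = 223 trees/ha

223


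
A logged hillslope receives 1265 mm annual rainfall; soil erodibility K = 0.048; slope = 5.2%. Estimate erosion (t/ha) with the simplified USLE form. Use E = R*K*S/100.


Formula: E = R * K * S / 100  (simplified USLE)
R * K = 1265 * 0.048 = 60.72
E = 60.72 * 5.2 / 100 = 3.16 t/ha

3.16


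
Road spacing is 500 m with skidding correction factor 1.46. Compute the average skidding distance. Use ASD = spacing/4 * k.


Formula: ASD = (spacing / 4) * correction
Uncorrected distance = spacing / 4 = 500 / 4 = 125 m
ASD = 125 * 1.46 = 183 m

183


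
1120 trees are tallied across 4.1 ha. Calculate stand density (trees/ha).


Formula: Stand Density = N_trees / Area_ha
Density = 1120 trees / 4.1 ha
Density = 273 trees/ha

273


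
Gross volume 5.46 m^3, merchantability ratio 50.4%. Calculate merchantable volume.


Formula: MV = V_total * (merchantable_pct / 100)
Merchantable fraction = 50.4% / 100 = 0.504
MV = 5.46 m^3 * 0.504 = 2.752 m^3

2.752


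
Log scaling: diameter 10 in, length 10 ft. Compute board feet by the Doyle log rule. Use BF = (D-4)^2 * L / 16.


Doyle: BF = (D - 4)^2 * L / 16
Adjusted diameter = 10 - 4 = 6 in
(D-4)^2 = 6^2 = 36
BF = 36 * 10 / 16 = 23 BF

23


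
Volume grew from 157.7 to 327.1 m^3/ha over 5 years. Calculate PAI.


Formula: PAI = (V_T2 - V_T1) / (T2 - T1)
Volume increment = 327.1 - 157.7 = 169.4 m^3/ha
PAI = 169.4 / 5 = 33.88 m^3/ha/year

33.88


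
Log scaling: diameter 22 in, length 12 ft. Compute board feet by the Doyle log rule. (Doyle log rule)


Doyle: BF = (D - 4)^2 * L / 16
Adjusted diameter = 22 - 4 = 18 in
(D-4)^2 = 18^2 = 324
BF = 324 * 12 / 16 = 243 BF

243


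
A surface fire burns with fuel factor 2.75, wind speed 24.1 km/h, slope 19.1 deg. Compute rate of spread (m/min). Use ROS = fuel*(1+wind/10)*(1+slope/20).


Formula: ROS = fuel * (1 + wind/10) * (1 + slope/20)
Wind factor = 1 + 24.1/10 = 3.41
Slope factor = 1 + 19.1/20 = 1.955
ROS = 2.75 * 3.41 * 1.955 = 18.33 m/min

18.33


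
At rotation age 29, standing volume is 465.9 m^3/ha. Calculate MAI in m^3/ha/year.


Formula: MAI = Total Volume / Stand Age
MAI = 465.9 m^3/ha / 29 years
MAI = 16.07 m^3/ha/year

16.07


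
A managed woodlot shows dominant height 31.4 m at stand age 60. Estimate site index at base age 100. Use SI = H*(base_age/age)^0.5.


Formula: SI = H_dom * (base_age / age)^0.5
Age ratio = 100 / 60 = 1.66667
sqrt(age_ratio) = 1.29099
SI = 31.4 * 1.29099 = 40.5 m

40.5


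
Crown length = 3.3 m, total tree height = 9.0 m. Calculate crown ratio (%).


Formula: Crown Ratio = (Crown Length / Total Height) * 100
CR = (3.3 m / 9.0 m) * 100
CR = 0.3667 * 100 = 36.7%

36.7


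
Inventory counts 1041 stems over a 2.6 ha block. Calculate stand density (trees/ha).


Formula: Stand Density = N_trees / Area_ha
Density = 1041 trees / 2.6 ha
Density = 400 trees/ha

400


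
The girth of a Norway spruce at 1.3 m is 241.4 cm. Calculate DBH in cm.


Formula: DBH = C / pi
DBH = 241.4 / pi
pi = 3.14159...
DBH = 76.8 cm

76.8


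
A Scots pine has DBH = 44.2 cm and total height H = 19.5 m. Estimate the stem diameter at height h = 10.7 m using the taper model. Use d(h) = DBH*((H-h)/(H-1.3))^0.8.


Taper: d(h) = DBH * ((H - h) / (H - 1.3))^0.8
Numerator = H - h = 19.5 - 10.7 = 8.8 m
Denominator = H - 1.3 = 19.5 - 1.3 = 18.2 m
Ratio = 8.8 / 18.2 = 0.48352
d = 44.2 * 0.48352^0.8 = 24.7 cm

24.7


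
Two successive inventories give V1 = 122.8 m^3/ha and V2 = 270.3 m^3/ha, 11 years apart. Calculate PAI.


Formula: PAI = (V_T2 - V_T1) / (T2 - T1)
Volume increment = 270.3 - 122.8 = 147.5 m^3/ha
PAI = 147.5 / 11 = 13.41 m^3/ha/year

13.41


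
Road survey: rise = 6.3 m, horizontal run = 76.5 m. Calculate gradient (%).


Formula: Gradient = rise / run * 100
Gradient = 6.3 / 76.5 * 100 = 8.2%

8.2


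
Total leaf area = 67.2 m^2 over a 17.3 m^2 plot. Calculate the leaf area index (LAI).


Formula: LAI = total leaf area / ground area  (dimensionless)
LAI = 67.2 m^2 / 17.3 m^2
LAI = 3.88

3.88
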